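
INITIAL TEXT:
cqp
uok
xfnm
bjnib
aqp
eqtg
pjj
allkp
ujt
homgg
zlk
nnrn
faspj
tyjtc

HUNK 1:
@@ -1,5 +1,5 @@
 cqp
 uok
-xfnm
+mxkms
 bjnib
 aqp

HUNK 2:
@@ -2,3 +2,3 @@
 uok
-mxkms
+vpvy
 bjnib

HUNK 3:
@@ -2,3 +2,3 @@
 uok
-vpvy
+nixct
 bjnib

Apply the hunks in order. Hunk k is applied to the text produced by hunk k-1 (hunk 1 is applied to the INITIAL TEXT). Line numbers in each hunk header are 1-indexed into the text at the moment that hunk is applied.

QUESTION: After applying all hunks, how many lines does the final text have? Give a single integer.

Hunk 1: at line 1 remove [xfnm] add [mxkms] -> 14 lines: cqp uok mxkms bjnib aqp eqtg pjj allkp ujt homgg zlk nnrn faspj tyjtc
Hunk 2: at line 2 remove [mxkms] add [vpvy] -> 14 lines: cqp uok vpvy bjnib aqp eqtg pjj allkp ujt homgg zlk nnrn faspj tyjtc
Hunk 3: at line 2 remove [vpvy] add [nixct] -> 14 lines: cqp uok nixct bjnib aqp eqtg pjj allkp ujt homgg zlk nnrn faspj tyjtc
Final line count: 14

Answer: 14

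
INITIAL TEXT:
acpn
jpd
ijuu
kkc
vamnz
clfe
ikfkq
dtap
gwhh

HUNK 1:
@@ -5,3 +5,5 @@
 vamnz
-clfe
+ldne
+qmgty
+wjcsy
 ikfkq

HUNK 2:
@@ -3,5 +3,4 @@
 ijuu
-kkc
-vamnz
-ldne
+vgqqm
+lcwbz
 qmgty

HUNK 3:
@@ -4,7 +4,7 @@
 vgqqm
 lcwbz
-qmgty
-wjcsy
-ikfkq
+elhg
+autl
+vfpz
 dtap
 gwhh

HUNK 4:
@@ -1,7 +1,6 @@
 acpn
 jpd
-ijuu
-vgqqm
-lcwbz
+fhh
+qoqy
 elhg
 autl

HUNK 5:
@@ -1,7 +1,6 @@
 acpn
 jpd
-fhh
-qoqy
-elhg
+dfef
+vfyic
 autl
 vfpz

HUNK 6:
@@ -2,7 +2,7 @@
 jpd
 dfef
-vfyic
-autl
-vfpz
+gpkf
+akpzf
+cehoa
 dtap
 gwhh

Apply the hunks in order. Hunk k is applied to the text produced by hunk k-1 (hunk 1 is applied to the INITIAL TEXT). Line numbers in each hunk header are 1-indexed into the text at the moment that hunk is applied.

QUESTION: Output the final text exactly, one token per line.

Answer: acpn
jpd
dfef
gpkf
akpzf
cehoa
dtap
gwhh

Derivation:
Hunk 1: at line 5 remove [clfe] add [ldne,qmgty,wjcsy] -> 11 lines: acpn jpd ijuu kkc vamnz ldne qmgty wjcsy ikfkq dtap gwhh
Hunk 2: at line 3 remove [kkc,vamnz,ldne] add [vgqqm,lcwbz] -> 10 lines: acpn jpd ijuu vgqqm lcwbz qmgty wjcsy ikfkq dtap gwhh
Hunk 3: at line 4 remove [qmgty,wjcsy,ikfkq] add [elhg,autl,vfpz] -> 10 lines: acpn jpd ijuu vgqqm lcwbz elhg autl vfpz dtap gwhh
Hunk 4: at line 1 remove [ijuu,vgqqm,lcwbz] add [fhh,qoqy] -> 9 lines: acpn jpd fhh qoqy elhg autl vfpz dtap gwhh
Hunk 5: at line 1 remove [fhh,qoqy,elhg] add [dfef,vfyic] -> 8 lines: acpn jpd dfef vfyic autl vfpz dtap gwhh
Hunk 6: at line 2 remove [vfyic,autl,vfpz] add [gpkf,akpzf,cehoa] -> 8 lines: acpn jpd dfef gpkf akpzf cehoa dtap gwhh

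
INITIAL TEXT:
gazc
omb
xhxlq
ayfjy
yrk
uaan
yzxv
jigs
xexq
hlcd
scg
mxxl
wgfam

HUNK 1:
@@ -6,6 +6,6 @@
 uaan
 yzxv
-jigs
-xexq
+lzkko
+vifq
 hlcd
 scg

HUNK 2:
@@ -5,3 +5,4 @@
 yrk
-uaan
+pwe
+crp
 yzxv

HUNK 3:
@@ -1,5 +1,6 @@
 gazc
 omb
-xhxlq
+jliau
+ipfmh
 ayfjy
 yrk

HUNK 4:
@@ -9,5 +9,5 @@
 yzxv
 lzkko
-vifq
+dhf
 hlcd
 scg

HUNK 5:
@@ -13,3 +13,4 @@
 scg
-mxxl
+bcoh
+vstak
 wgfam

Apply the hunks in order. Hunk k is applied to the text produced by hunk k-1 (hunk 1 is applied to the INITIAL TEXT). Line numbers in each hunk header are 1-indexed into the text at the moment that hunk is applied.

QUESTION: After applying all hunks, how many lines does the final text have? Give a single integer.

Hunk 1: at line 6 remove [jigs,xexq] add [lzkko,vifq] -> 13 lines: gazc omb xhxlq ayfjy yrk uaan yzxv lzkko vifq hlcd scg mxxl wgfam
Hunk 2: at line 5 remove [uaan] add [pwe,crp] -> 14 lines: gazc omb xhxlq ayfjy yrk pwe crp yzxv lzkko vifq hlcd scg mxxl wgfam
Hunk 3: at line 1 remove [xhxlq] add [jliau,ipfmh] -> 15 lines: gazc omb jliau ipfmh ayfjy yrk pwe crp yzxv lzkko vifq hlcd scg mxxl wgfam
Hunk 4: at line 9 remove [vifq] add [dhf] -> 15 lines: gazc omb jliau ipfmh ayfjy yrk pwe crp yzxv lzkko dhf hlcd scg mxxl wgfam
Hunk 5: at line 13 remove [mxxl] add [bcoh,vstak] -> 16 lines: gazc omb jliau ipfmh ayfjy yrk pwe crp yzxv lzkko dhf hlcd scg bcoh vstak wgfam
Final line count: 16

Answer: 16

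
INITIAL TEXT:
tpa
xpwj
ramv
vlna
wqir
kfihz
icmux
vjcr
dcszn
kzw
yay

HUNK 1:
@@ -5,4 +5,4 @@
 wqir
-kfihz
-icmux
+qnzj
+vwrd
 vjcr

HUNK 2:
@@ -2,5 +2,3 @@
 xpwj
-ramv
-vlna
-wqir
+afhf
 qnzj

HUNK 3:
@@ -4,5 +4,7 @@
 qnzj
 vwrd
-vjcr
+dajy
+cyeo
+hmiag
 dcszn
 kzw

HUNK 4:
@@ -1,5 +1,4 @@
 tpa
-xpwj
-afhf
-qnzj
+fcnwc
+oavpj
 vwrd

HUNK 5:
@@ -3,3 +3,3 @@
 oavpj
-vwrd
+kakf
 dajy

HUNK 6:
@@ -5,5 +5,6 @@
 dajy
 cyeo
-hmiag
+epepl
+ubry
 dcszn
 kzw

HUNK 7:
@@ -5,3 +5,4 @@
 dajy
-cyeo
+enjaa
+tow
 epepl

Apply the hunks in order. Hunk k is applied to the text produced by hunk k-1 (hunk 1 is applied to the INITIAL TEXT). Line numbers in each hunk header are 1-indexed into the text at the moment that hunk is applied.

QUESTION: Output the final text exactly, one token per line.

Hunk 1: at line 5 remove [kfihz,icmux] add [qnzj,vwrd] -> 11 lines: tpa xpwj ramv vlna wqir qnzj vwrd vjcr dcszn kzw yay
Hunk 2: at line 2 remove [ramv,vlna,wqir] add [afhf] -> 9 lines: tpa xpwj afhf qnzj vwrd vjcr dcszn kzw yay
Hunk 3: at line 4 remove [vjcr] add [dajy,cyeo,hmiag] -> 11 lines: tpa xpwj afhf qnzj vwrd dajy cyeo hmiag dcszn kzw yay
Hunk 4: at line 1 remove [xpwj,afhf,qnzj] add [fcnwc,oavpj] -> 10 lines: tpa fcnwc oavpj vwrd dajy cyeo hmiag dcszn kzw yay
Hunk 5: at line 3 remove [vwrd] add [kakf] -> 10 lines: tpa fcnwc oavpj kakf dajy cyeo hmiag dcszn kzw yay
Hunk 6: at line 5 remove [hmiag] add [epepl,ubry] -> 11 lines: tpa fcnwc oavpj kakf dajy cyeo epepl ubry dcszn kzw yay
Hunk 7: at line 5 remove [cyeo] add [enjaa,tow] -> 12 lines: tpa fcnwc oavpj kakf dajy enjaa tow epepl ubry dcszn kzw yay

Answer: tpa
fcnwc
oavpj
kakf
dajy
enjaa
tow
epepl
ubry
dcszn
kzw
yay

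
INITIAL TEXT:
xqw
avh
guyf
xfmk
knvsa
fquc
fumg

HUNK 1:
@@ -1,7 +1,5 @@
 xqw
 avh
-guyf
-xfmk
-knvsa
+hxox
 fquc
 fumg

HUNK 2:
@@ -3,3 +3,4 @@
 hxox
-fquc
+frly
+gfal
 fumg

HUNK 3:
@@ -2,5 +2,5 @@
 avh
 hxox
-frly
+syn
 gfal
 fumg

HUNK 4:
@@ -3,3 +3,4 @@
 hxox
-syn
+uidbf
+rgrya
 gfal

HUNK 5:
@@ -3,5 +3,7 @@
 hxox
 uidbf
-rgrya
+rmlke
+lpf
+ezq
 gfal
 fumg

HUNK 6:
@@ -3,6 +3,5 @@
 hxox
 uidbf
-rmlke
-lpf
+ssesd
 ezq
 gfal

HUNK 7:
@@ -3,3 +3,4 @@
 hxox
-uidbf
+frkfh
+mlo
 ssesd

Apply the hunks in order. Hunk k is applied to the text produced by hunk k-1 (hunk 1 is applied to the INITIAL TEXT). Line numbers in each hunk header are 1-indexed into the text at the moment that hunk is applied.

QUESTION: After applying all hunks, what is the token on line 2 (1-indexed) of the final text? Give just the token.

Answer: avh

Derivation:
Hunk 1: at line 1 remove [guyf,xfmk,knvsa] add [hxox] -> 5 lines: xqw avh hxox fquc fumg
Hunk 2: at line 3 remove [fquc] add [frly,gfal] -> 6 lines: xqw avh hxox frly gfal fumg
Hunk 3: at line 2 remove [frly] add [syn] -> 6 lines: xqw avh hxox syn gfal fumg
Hunk 4: at line 3 remove [syn] add [uidbf,rgrya] -> 7 lines: xqw avh hxox uidbf rgrya gfal fumg
Hunk 5: at line 3 remove [rgrya] add [rmlke,lpf,ezq] -> 9 lines: xqw avh hxox uidbf rmlke lpf ezq gfal fumg
Hunk 6: at line 3 remove [rmlke,lpf] add [ssesd] -> 8 lines: xqw avh hxox uidbf ssesd ezq gfal fumg
Hunk 7: at line 3 remove [uidbf] add [frkfh,mlo] -> 9 lines: xqw avh hxox frkfh mlo ssesd ezq gfal fumg
Final line 2: avh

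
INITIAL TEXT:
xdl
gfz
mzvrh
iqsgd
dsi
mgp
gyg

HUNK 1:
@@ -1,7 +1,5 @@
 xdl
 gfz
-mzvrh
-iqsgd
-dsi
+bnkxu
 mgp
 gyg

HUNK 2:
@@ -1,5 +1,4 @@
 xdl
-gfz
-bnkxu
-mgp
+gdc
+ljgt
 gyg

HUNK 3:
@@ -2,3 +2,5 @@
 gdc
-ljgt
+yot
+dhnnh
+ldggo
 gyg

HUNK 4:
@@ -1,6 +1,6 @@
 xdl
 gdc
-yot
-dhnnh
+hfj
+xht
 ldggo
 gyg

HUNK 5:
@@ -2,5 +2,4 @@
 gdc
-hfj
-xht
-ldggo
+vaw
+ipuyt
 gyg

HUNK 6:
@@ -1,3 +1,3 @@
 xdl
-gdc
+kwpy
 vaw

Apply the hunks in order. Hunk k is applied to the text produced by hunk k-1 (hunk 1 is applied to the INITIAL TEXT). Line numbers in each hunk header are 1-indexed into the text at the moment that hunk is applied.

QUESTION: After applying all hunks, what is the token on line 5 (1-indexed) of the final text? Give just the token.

Answer: gyg

Derivation:
Hunk 1: at line 1 remove [mzvrh,iqsgd,dsi] add [bnkxu] -> 5 lines: xdl gfz bnkxu mgp gyg
Hunk 2: at line 1 remove [gfz,bnkxu,mgp] add [gdc,ljgt] -> 4 lines: xdl gdc ljgt gyg
Hunk 3: at line 2 remove [ljgt] add [yot,dhnnh,ldggo] -> 6 lines: xdl gdc yot dhnnh ldggo gyg
Hunk 4: at line 1 remove [yot,dhnnh] add [hfj,xht] -> 6 lines: xdl gdc hfj xht ldggo gyg
Hunk 5: at line 2 remove [hfj,xht,ldggo] add [vaw,ipuyt] -> 5 lines: xdl gdc vaw ipuyt gyg
Hunk 6: at line 1 remove [gdc] add [kwpy] -> 5 lines: xdl kwpy vaw ipuyt gyg
Final line 5: gyg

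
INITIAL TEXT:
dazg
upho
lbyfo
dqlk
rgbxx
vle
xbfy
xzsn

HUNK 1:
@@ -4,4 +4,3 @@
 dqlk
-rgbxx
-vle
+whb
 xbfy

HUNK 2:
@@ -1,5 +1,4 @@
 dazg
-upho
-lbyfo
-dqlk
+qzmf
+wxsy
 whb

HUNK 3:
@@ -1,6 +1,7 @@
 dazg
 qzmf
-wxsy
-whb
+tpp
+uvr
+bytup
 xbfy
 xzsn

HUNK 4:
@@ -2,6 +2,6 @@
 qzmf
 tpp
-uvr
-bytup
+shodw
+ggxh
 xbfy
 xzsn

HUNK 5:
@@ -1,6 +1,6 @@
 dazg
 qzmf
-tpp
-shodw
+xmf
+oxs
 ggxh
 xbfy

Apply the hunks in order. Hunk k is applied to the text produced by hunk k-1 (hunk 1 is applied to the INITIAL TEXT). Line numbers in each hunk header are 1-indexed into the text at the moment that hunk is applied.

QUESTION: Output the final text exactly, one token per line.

Answer: dazg
qzmf
xmf
oxs
ggxh
xbfy
xzsn

Derivation:
Hunk 1: at line 4 remove [rgbxx,vle] add [whb] -> 7 lines: dazg upho lbyfo dqlk whb xbfy xzsn
Hunk 2: at line 1 remove [upho,lbyfo,dqlk] add [qzmf,wxsy] -> 6 lines: dazg qzmf wxsy whb xbfy xzsn
Hunk 3: at line 1 remove [wxsy,whb] add [tpp,uvr,bytup] -> 7 lines: dazg qzmf tpp uvr bytup xbfy xzsn
Hunk 4: at line 2 remove [uvr,bytup] add [shodw,ggxh] -> 7 lines: dazg qzmf tpp shodw ggxh xbfy xzsn
Hunk 5: at line 1 remove [tpp,shodw] add [xmf,oxs] -> 7 lines: dazg qzmf xmf oxs ggxh xbfy xzsn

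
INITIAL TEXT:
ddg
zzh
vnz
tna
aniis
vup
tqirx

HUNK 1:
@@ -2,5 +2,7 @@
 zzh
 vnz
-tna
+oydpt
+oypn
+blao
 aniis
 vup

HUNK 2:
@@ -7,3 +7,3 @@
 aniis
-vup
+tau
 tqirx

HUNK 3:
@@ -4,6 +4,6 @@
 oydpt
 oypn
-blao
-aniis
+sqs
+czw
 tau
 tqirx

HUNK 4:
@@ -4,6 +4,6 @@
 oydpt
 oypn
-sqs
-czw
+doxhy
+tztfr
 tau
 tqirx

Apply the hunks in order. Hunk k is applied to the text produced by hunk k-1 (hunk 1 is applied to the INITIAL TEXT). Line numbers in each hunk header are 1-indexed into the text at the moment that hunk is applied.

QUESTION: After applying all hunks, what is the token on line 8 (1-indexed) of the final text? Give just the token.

Answer: tau

Derivation:
Hunk 1: at line 2 remove [tna] add [oydpt,oypn,blao] -> 9 lines: ddg zzh vnz oydpt oypn blao aniis vup tqirx
Hunk 2: at line 7 remove [vup] add [tau] -> 9 lines: ddg zzh vnz oydpt oypn blao aniis tau tqirx
Hunk 3: at line 4 remove [blao,aniis] add [sqs,czw] -> 9 lines: ddg zzh vnz oydpt oypn sqs czw tau tqirx
Hunk 4: at line 4 remove [sqs,czw] add [doxhy,tztfr] -> 9 lines: ddg zzh vnz oydpt oypn doxhy tztfr tau tqirx
Final line 8: tau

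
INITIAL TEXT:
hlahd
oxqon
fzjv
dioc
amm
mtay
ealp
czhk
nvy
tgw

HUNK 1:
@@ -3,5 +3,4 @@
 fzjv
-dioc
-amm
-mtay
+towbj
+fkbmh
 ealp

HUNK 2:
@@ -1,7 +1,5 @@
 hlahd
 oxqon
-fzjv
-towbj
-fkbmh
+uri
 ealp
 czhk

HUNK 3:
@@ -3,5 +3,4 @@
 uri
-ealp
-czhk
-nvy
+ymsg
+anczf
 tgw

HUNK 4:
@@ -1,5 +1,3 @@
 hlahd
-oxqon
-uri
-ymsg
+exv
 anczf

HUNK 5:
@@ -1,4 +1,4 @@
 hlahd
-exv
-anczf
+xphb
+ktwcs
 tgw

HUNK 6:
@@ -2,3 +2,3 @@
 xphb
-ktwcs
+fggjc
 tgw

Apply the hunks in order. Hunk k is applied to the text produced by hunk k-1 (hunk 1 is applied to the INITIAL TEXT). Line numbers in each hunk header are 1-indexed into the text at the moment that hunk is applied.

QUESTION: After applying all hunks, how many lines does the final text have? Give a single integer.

Answer: 4

Derivation:
Hunk 1: at line 3 remove [dioc,amm,mtay] add [towbj,fkbmh] -> 9 lines: hlahd oxqon fzjv towbj fkbmh ealp czhk nvy tgw
Hunk 2: at line 1 remove [fzjv,towbj,fkbmh] add [uri] -> 7 lines: hlahd oxqon uri ealp czhk nvy tgw
Hunk 3: at line 3 remove [ealp,czhk,nvy] add [ymsg,anczf] -> 6 lines: hlahd oxqon uri ymsg anczf tgw
Hunk 4: at line 1 remove [oxqon,uri,ymsg] add [exv] -> 4 lines: hlahd exv anczf tgw
Hunk 5: at line 1 remove [exv,anczf] add [xphb,ktwcs] -> 4 lines: hlahd xphb ktwcs tgw
Hunk 6: at line 2 remove [ktwcs] add [fggjc] -> 4 lines: hlahd xphb fggjc tgw
Final line count: 4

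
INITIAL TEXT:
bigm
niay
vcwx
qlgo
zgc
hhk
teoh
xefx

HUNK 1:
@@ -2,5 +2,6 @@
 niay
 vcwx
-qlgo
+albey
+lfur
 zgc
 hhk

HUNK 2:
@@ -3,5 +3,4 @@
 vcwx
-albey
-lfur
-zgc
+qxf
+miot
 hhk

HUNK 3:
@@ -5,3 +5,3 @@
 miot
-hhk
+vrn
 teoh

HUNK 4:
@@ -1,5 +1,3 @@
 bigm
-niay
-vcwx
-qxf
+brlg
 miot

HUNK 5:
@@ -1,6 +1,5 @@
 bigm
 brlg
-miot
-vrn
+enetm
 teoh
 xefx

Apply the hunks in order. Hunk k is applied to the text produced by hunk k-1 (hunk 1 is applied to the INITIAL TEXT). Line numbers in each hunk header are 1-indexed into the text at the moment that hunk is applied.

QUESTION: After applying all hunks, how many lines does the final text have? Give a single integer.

Hunk 1: at line 2 remove [qlgo] add [albey,lfur] -> 9 lines: bigm niay vcwx albey lfur zgc hhk teoh xefx
Hunk 2: at line 3 remove [albey,lfur,zgc] add [qxf,miot] -> 8 lines: bigm niay vcwx qxf miot hhk teoh xefx
Hunk 3: at line 5 remove [hhk] add [vrn] -> 8 lines: bigm niay vcwx qxf miot vrn teoh xefx
Hunk 4: at line 1 remove [niay,vcwx,qxf] add [brlg] -> 6 lines: bigm brlg miot vrn teoh xefx
Hunk 5: at line 1 remove [miot,vrn] add [enetm] -> 5 lines: bigm brlg enetm teoh xefx
Final line count: 5

Answer: 5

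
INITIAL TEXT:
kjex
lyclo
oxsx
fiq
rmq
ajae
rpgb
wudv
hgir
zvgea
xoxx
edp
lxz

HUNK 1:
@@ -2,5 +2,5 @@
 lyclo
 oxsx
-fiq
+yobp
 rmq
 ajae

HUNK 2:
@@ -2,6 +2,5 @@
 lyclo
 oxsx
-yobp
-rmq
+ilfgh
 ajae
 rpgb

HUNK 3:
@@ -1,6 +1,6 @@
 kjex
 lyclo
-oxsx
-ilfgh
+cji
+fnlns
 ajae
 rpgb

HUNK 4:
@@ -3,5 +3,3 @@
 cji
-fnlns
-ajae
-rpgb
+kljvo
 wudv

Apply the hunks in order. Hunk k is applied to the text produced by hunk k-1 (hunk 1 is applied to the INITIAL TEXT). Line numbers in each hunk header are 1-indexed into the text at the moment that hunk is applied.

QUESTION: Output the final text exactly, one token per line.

Answer: kjex
lyclo
cji
kljvo
wudv
hgir
zvgea
xoxx
edp
lxz

Derivation:
Hunk 1: at line 2 remove [fiq] add [yobp] -> 13 lines: kjex lyclo oxsx yobp rmq ajae rpgb wudv hgir zvgea xoxx edp lxz
Hunk 2: at line 2 remove [yobp,rmq] add [ilfgh] -> 12 lines: kjex lyclo oxsx ilfgh ajae rpgb wudv hgir zvgea xoxx edp lxz
Hunk 3: at line 1 remove [oxsx,ilfgh] add [cji,fnlns] -> 12 lines: kjex lyclo cji fnlns ajae rpgb wudv hgir zvgea xoxx edp lxz
Hunk 4: at line 3 remove [fnlns,ajae,rpgb] add [kljvo] -> 10 lines: kjex lyclo cji kljvo wudv hgir zvgea xoxx edp lxz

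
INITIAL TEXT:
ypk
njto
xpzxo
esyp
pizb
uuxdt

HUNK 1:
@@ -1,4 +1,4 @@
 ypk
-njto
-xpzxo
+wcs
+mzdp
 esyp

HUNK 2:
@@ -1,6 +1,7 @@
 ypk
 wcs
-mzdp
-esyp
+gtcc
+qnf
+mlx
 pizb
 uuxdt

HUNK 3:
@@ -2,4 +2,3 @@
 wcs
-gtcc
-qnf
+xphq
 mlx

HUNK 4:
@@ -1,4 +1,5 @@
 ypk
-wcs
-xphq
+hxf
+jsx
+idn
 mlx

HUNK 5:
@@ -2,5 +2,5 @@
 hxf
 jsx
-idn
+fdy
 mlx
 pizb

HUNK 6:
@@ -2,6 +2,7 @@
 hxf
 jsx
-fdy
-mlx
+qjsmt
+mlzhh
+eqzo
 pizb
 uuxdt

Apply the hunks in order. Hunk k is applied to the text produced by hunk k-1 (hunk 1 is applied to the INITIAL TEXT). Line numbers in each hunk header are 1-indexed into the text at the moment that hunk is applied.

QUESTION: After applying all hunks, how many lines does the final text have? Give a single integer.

Answer: 8

Derivation:
Hunk 1: at line 1 remove [njto,xpzxo] add [wcs,mzdp] -> 6 lines: ypk wcs mzdp esyp pizb uuxdt
Hunk 2: at line 1 remove [mzdp,esyp] add [gtcc,qnf,mlx] -> 7 lines: ypk wcs gtcc qnf mlx pizb uuxdt
Hunk 3: at line 2 remove [gtcc,qnf] add [xphq] -> 6 lines: ypk wcs xphq mlx pizb uuxdt
Hunk 4: at line 1 remove [wcs,xphq] add [hxf,jsx,idn] -> 7 lines: ypk hxf jsx idn mlx pizb uuxdt
Hunk 5: at line 2 remove [idn] add [fdy] -> 7 lines: ypk hxf jsx fdy mlx pizb uuxdt
Hunk 6: at line 2 remove [fdy,mlx] add [qjsmt,mlzhh,eqzo] -> 8 lines: ypk hxf jsx qjsmt mlzhh eqzo pizb uuxdt
Final line count: 8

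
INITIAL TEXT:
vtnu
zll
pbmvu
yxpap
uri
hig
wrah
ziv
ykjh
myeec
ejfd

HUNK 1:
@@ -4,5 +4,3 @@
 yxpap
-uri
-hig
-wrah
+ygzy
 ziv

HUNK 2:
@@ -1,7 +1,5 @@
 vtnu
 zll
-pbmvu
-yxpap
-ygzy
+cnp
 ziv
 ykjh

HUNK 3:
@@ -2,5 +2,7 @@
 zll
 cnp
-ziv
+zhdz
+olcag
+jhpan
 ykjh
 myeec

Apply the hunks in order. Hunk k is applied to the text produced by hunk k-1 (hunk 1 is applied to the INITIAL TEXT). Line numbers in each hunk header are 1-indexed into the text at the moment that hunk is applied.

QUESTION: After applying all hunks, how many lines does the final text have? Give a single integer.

Hunk 1: at line 4 remove [uri,hig,wrah] add [ygzy] -> 9 lines: vtnu zll pbmvu yxpap ygzy ziv ykjh myeec ejfd
Hunk 2: at line 1 remove [pbmvu,yxpap,ygzy] add [cnp] -> 7 lines: vtnu zll cnp ziv ykjh myeec ejfd
Hunk 3: at line 2 remove [ziv] add [zhdz,olcag,jhpan] -> 9 lines: vtnu zll cnp zhdz olcag jhpan ykjh myeec ejfd
Final line count: 9

Answer: 9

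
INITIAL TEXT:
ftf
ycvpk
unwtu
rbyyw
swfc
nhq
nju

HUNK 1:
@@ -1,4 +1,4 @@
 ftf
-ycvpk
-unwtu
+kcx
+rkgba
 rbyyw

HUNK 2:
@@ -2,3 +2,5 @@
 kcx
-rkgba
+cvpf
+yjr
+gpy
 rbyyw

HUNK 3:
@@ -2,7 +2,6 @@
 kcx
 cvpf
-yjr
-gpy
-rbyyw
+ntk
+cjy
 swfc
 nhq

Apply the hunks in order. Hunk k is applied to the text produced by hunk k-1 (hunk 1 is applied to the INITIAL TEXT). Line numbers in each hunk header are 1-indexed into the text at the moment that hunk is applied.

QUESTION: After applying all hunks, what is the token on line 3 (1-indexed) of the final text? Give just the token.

Hunk 1: at line 1 remove [ycvpk,unwtu] add [kcx,rkgba] -> 7 lines: ftf kcx rkgba rbyyw swfc nhq nju
Hunk 2: at line 2 remove [rkgba] add [cvpf,yjr,gpy] -> 9 lines: ftf kcx cvpf yjr gpy rbyyw swfc nhq nju
Hunk 3: at line 2 remove [yjr,gpy,rbyyw] add [ntk,cjy] -> 8 lines: ftf kcx cvpf ntk cjy swfc nhq nju
Final line 3: cvpf

Answer: cvpf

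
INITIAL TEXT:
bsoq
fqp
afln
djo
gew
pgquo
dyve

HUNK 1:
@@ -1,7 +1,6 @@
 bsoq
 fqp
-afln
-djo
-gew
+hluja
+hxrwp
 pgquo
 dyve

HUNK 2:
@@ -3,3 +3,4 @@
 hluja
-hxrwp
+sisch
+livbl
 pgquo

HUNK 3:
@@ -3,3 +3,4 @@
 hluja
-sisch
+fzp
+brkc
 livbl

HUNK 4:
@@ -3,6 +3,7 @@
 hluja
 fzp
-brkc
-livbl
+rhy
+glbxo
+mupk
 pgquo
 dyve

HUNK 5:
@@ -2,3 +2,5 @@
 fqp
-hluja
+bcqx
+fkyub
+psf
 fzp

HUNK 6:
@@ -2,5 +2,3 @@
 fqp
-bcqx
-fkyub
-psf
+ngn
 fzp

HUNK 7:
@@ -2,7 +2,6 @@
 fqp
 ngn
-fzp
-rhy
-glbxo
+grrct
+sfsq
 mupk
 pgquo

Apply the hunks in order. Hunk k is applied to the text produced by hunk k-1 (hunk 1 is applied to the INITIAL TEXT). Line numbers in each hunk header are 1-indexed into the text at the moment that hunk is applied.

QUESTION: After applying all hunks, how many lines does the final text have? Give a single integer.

Answer: 8

Derivation:
Hunk 1: at line 1 remove [afln,djo,gew] add [hluja,hxrwp] -> 6 lines: bsoq fqp hluja hxrwp pgquo dyve
Hunk 2: at line 3 remove [hxrwp] add [sisch,livbl] -> 7 lines: bsoq fqp hluja sisch livbl pgquo dyve
Hunk 3: at line 3 remove [sisch] add [fzp,brkc] -> 8 lines: bsoq fqp hluja fzp brkc livbl pgquo dyve
Hunk 4: at line 3 remove [brkc,livbl] add [rhy,glbxo,mupk] -> 9 lines: bsoq fqp hluja fzp rhy glbxo mupk pgquo dyve
Hunk 5: at line 2 remove [hluja] add [bcqx,fkyub,psf] -> 11 lines: bsoq fqp bcqx fkyub psf fzp rhy glbxo mupk pgquo dyve
Hunk 6: at line 2 remove [bcqx,fkyub,psf] add [ngn] -> 9 lines: bsoq fqp ngn fzp rhy glbxo mupk pgquo dyve
Hunk 7: at line 2 remove [fzp,rhy,glbxo] add [grrct,sfsq] -> 8 lines: bsoq fqp ngn grrct sfsq mupk pgquo dyve
Final line count: 8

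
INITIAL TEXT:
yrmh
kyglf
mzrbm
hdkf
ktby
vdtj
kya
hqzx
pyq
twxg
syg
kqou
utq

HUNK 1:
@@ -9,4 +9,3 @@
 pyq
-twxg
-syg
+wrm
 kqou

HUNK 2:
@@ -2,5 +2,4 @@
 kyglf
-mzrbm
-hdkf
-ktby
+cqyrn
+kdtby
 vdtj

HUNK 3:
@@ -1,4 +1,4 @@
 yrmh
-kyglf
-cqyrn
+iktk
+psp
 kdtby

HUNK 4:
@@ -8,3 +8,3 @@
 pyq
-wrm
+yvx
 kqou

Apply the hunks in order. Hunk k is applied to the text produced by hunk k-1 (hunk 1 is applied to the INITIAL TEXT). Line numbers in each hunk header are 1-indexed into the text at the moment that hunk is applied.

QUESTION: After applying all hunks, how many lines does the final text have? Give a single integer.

Answer: 11

Derivation:
Hunk 1: at line 9 remove [twxg,syg] add [wrm] -> 12 lines: yrmh kyglf mzrbm hdkf ktby vdtj kya hqzx pyq wrm kqou utq
Hunk 2: at line 2 remove [mzrbm,hdkf,ktby] add [cqyrn,kdtby] -> 11 lines: yrmh kyglf cqyrn kdtby vdtj kya hqzx pyq wrm kqou utq
Hunk 3: at line 1 remove [kyglf,cqyrn] add [iktk,psp] -> 11 lines: yrmh iktk psp kdtby vdtj kya hqzx pyq wrm kqou utq
Hunk 4: at line 8 remove [wrm] add [yvx] -> 11 lines: yrmh iktk psp kdtby vdtj kya hqzx pyq yvx kqou utq
Final line count: 11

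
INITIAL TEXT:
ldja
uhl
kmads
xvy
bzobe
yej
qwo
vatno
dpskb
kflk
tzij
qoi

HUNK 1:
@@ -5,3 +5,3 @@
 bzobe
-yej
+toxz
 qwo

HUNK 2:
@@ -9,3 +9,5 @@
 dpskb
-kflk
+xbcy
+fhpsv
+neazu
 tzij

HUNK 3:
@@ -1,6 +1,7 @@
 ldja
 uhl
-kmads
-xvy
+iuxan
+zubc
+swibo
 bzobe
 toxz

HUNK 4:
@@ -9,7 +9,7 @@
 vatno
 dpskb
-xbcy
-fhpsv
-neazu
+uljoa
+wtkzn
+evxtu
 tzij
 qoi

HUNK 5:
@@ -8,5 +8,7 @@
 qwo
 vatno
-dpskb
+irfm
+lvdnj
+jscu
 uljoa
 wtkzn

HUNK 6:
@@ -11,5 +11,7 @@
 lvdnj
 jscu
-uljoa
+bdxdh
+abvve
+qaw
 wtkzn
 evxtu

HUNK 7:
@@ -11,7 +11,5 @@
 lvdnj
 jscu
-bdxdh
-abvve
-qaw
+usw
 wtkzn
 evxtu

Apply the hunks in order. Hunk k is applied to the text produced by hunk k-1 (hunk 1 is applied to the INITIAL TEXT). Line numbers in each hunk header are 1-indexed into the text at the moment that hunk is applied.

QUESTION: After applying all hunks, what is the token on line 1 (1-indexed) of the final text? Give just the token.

Hunk 1: at line 5 remove [yej] add [toxz] -> 12 lines: ldja uhl kmads xvy bzobe toxz qwo vatno dpskb kflk tzij qoi
Hunk 2: at line 9 remove [kflk] add [xbcy,fhpsv,neazu] -> 14 lines: ldja uhl kmads xvy bzobe toxz qwo vatno dpskb xbcy fhpsv neazu tzij qoi
Hunk 3: at line 1 remove [kmads,xvy] add [iuxan,zubc,swibo] -> 15 lines: ldja uhl iuxan zubc swibo bzobe toxz qwo vatno dpskb xbcy fhpsv neazu tzij qoi
Hunk 4: at line 9 remove [xbcy,fhpsv,neazu] add [uljoa,wtkzn,evxtu] -> 15 lines: ldja uhl iuxan zubc swibo bzobe toxz qwo vatno dpskb uljoa wtkzn evxtu tzij qoi
Hunk 5: at line 8 remove [dpskb] add [irfm,lvdnj,jscu] -> 17 lines: ldja uhl iuxan zubc swibo bzobe toxz qwo vatno irfm lvdnj jscu uljoa wtkzn evxtu tzij qoi
Hunk 6: at line 11 remove [uljoa] add [bdxdh,abvve,qaw] -> 19 lines: ldja uhl iuxan zubc swibo bzobe toxz qwo vatno irfm lvdnj jscu bdxdh abvve qaw wtkzn evxtu tzij qoi
Hunk 7: at line 11 remove [bdxdh,abvve,qaw] add [usw] -> 17 lines: ldja uhl iuxan zubc swibo bzobe toxz qwo vatno irfm lvdnj jscu usw wtkzn evxtu tzij qoi
Final line 1: ldja

Answer: ldja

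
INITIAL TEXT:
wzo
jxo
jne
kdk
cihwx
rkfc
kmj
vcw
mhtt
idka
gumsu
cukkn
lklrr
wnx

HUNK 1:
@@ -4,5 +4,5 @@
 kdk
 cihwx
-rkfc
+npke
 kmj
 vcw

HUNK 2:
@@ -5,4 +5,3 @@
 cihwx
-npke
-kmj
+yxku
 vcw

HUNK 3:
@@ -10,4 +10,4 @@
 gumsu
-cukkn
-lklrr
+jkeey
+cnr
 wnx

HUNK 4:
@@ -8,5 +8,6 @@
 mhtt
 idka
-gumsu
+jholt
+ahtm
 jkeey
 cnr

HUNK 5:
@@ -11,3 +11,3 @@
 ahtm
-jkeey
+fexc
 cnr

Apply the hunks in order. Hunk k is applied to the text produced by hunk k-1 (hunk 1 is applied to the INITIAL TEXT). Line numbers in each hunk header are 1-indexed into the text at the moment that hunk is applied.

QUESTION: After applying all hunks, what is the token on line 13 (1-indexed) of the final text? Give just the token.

Answer: cnr

Derivation:
Hunk 1: at line 4 remove [rkfc] add [npke] -> 14 lines: wzo jxo jne kdk cihwx npke kmj vcw mhtt idka gumsu cukkn lklrr wnx
Hunk 2: at line 5 remove [npke,kmj] add [yxku] -> 13 lines: wzo jxo jne kdk cihwx yxku vcw mhtt idka gumsu cukkn lklrr wnx
Hunk 3: at line 10 remove [cukkn,lklrr] add [jkeey,cnr] -> 13 lines: wzo jxo jne kdk cihwx yxku vcw mhtt idka gumsu jkeey cnr wnx
Hunk 4: at line 8 remove [gumsu] add [jholt,ahtm] -> 14 lines: wzo jxo jne kdk cihwx yxku vcw mhtt idka jholt ahtm jkeey cnr wnx
Hunk 5: at line 11 remove [jkeey] add [fexc] -> 14 lines: wzo jxo jne kdk cihwx yxku vcw mhtt idka jholt ahtm fexc cnr wnx
Final line 13: cnr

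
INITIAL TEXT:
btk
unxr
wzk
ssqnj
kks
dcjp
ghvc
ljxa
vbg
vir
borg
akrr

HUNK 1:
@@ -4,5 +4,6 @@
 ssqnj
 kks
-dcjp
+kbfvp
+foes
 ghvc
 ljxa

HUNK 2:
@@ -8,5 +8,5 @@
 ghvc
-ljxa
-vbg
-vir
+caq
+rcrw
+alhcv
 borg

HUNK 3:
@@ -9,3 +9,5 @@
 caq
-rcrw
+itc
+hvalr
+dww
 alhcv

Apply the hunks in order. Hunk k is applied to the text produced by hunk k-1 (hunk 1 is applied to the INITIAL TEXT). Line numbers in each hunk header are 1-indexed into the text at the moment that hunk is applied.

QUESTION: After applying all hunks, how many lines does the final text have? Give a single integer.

Answer: 15

Derivation:
Hunk 1: at line 4 remove [dcjp] add [kbfvp,foes] -> 13 lines: btk unxr wzk ssqnj kks kbfvp foes ghvc ljxa vbg vir borg akrr
Hunk 2: at line 8 remove [ljxa,vbg,vir] add [caq,rcrw,alhcv] -> 13 lines: btk unxr wzk ssqnj kks kbfvp foes ghvc caq rcrw alhcv borg akrr
Hunk 3: at line 9 remove [rcrw] add [itc,hvalr,dww] -> 15 lines: btk unxr wzk ssqnj kks kbfvp foes ghvc caq itc hvalr dww alhcv borg akrr
Final line count: 15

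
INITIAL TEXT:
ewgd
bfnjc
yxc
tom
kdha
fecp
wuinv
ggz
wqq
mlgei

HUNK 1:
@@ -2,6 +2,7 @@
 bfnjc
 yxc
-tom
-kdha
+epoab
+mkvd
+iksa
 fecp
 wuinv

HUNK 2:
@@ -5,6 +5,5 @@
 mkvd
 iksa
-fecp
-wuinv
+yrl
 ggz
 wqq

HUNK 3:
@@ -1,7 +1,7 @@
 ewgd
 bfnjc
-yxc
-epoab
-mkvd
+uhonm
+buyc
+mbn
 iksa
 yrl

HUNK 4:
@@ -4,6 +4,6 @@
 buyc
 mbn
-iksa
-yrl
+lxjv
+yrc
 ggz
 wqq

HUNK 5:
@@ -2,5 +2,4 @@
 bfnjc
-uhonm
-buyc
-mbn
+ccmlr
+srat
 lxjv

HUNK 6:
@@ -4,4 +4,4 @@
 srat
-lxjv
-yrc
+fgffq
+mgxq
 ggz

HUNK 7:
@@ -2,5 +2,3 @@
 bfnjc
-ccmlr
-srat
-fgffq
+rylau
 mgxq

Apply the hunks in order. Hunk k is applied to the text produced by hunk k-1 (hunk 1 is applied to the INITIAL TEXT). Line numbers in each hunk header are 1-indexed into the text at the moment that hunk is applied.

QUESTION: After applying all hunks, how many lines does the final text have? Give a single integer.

Answer: 7

Derivation:
Hunk 1: at line 2 remove [tom,kdha] add [epoab,mkvd,iksa] -> 11 lines: ewgd bfnjc yxc epoab mkvd iksa fecp wuinv ggz wqq mlgei
Hunk 2: at line 5 remove [fecp,wuinv] add [yrl] -> 10 lines: ewgd bfnjc yxc epoab mkvd iksa yrl ggz wqq mlgei
Hunk 3: at line 1 remove [yxc,epoab,mkvd] add [uhonm,buyc,mbn] -> 10 lines: ewgd bfnjc uhonm buyc mbn iksa yrl ggz wqq mlgei
Hunk 4: at line 4 remove [iksa,yrl] add [lxjv,yrc] -> 10 lines: ewgd bfnjc uhonm buyc mbn lxjv yrc ggz wqq mlgei
Hunk 5: at line 2 remove [uhonm,buyc,mbn] add [ccmlr,srat] -> 9 lines: ewgd bfnjc ccmlr srat lxjv yrc ggz wqq mlgei
Hunk 6: at line 4 remove [lxjv,yrc] add [fgffq,mgxq] -> 9 lines: ewgd bfnjc ccmlr srat fgffq mgxq ggz wqq mlgei
Hunk 7: at line 2 remove [ccmlr,srat,fgffq] add [rylau] -> 7 lines: ewgd bfnjc rylau mgxq ggz wqq mlgei
Final line count: 7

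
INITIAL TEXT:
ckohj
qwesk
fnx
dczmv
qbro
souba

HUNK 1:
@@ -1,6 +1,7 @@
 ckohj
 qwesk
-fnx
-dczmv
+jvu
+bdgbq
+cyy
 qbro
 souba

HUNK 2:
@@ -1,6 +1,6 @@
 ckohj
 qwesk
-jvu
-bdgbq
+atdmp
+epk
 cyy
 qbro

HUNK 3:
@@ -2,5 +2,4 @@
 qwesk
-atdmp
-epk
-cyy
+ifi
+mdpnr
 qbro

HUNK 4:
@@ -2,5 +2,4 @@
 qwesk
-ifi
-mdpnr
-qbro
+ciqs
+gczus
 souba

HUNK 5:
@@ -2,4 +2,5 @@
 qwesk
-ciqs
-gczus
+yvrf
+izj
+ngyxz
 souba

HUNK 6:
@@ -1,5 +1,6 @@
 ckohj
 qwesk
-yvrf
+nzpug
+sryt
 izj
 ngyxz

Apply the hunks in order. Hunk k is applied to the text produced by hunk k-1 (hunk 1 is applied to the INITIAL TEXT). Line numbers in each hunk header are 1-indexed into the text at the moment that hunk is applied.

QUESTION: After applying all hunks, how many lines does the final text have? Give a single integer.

Hunk 1: at line 1 remove [fnx,dczmv] add [jvu,bdgbq,cyy] -> 7 lines: ckohj qwesk jvu bdgbq cyy qbro souba
Hunk 2: at line 1 remove [jvu,bdgbq] add [atdmp,epk] -> 7 lines: ckohj qwesk atdmp epk cyy qbro souba
Hunk 3: at line 2 remove [atdmp,epk,cyy] add [ifi,mdpnr] -> 6 lines: ckohj qwesk ifi mdpnr qbro souba
Hunk 4: at line 2 remove [ifi,mdpnr,qbro] add [ciqs,gczus] -> 5 lines: ckohj qwesk ciqs gczus souba
Hunk 5: at line 2 remove [ciqs,gczus] add [yvrf,izj,ngyxz] -> 6 lines: ckohj qwesk yvrf izj ngyxz souba
Hunk 6: at line 1 remove [yvrf] add [nzpug,sryt] -> 7 lines: ckohj qwesk nzpug sryt izj ngyxz souba
Final line count: 7

Answer: 7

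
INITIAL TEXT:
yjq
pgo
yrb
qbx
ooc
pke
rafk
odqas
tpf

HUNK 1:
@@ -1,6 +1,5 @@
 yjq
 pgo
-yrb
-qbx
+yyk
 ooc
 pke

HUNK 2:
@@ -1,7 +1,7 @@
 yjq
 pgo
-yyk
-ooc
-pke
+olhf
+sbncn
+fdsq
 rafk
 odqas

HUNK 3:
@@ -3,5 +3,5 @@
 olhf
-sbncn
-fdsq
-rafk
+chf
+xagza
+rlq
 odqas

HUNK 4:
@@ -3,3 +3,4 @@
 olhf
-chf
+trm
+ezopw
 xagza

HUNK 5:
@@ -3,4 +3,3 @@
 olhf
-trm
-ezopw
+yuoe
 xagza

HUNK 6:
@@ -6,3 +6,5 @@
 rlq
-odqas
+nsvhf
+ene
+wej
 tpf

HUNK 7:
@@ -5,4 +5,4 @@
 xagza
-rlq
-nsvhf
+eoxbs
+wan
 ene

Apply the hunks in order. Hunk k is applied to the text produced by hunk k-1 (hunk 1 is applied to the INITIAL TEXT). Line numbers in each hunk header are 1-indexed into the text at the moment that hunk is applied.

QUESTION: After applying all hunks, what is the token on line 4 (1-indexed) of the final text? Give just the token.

Answer: yuoe

Derivation:
Hunk 1: at line 1 remove [yrb,qbx] add [yyk] -> 8 lines: yjq pgo yyk ooc pke rafk odqas tpf
Hunk 2: at line 1 remove [yyk,ooc,pke] add [olhf,sbncn,fdsq] -> 8 lines: yjq pgo olhf sbncn fdsq rafk odqas tpf
Hunk 3: at line 3 remove [sbncn,fdsq,rafk] add [chf,xagza,rlq] -> 8 lines: yjq pgo olhf chf xagza rlq odqas tpf
Hunk 4: at line 3 remove [chf] add [trm,ezopw] -> 9 lines: yjq pgo olhf trm ezopw xagza rlq odqas tpf
Hunk 5: at line 3 remove [trm,ezopw] add [yuoe] -> 8 lines: yjq pgo olhf yuoe xagza rlq odqas tpf
Hunk 6: at line 6 remove [odqas] add [nsvhf,ene,wej] -> 10 lines: yjq pgo olhf yuoe xagza rlq nsvhf ene wej tpf
Hunk 7: at line 5 remove [rlq,nsvhf] add [eoxbs,wan] -> 10 lines: yjq pgo olhf yuoe xagza eoxbs wan ene wej tpf
Final line 4: yuoe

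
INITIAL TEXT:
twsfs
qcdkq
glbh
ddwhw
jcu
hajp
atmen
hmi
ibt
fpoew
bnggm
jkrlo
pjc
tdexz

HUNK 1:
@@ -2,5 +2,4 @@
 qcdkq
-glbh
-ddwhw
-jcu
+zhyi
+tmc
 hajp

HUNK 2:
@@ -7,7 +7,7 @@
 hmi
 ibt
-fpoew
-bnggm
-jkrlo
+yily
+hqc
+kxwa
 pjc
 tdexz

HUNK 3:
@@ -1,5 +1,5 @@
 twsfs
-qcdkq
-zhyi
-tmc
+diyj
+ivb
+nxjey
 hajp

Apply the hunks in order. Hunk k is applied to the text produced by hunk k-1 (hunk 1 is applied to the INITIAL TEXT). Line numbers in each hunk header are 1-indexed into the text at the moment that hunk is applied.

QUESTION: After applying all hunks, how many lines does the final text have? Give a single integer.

Hunk 1: at line 2 remove [glbh,ddwhw,jcu] add [zhyi,tmc] -> 13 lines: twsfs qcdkq zhyi tmc hajp atmen hmi ibt fpoew bnggm jkrlo pjc tdexz
Hunk 2: at line 7 remove [fpoew,bnggm,jkrlo] add [yily,hqc,kxwa] -> 13 lines: twsfs qcdkq zhyi tmc hajp atmen hmi ibt yily hqc kxwa pjc tdexz
Hunk 3: at line 1 remove [qcdkq,zhyi,tmc] add [diyj,ivb,nxjey] -> 13 lines: twsfs diyj ivb nxjey hajp atmen hmi ibt yily hqc kxwa pjc tdexz
Final line count: 13

Answer: 13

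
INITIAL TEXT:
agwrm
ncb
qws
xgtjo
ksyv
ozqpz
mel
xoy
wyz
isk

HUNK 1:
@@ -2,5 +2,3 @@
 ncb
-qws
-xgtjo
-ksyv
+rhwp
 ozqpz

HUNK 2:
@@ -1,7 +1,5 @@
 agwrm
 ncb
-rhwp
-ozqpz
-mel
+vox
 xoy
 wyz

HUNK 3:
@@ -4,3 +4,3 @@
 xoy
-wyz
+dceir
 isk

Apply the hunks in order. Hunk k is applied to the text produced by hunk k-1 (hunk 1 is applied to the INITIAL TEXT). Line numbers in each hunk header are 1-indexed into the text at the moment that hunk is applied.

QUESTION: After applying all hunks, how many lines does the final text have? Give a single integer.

Hunk 1: at line 2 remove [qws,xgtjo,ksyv] add [rhwp] -> 8 lines: agwrm ncb rhwp ozqpz mel xoy wyz isk
Hunk 2: at line 1 remove [rhwp,ozqpz,mel] add [vox] -> 6 lines: agwrm ncb vox xoy wyz isk
Hunk 3: at line 4 remove [wyz] add [dceir] -> 6 lines: agwrm ncb vox xoy dceir isk
Final line count: 6

Answer: 6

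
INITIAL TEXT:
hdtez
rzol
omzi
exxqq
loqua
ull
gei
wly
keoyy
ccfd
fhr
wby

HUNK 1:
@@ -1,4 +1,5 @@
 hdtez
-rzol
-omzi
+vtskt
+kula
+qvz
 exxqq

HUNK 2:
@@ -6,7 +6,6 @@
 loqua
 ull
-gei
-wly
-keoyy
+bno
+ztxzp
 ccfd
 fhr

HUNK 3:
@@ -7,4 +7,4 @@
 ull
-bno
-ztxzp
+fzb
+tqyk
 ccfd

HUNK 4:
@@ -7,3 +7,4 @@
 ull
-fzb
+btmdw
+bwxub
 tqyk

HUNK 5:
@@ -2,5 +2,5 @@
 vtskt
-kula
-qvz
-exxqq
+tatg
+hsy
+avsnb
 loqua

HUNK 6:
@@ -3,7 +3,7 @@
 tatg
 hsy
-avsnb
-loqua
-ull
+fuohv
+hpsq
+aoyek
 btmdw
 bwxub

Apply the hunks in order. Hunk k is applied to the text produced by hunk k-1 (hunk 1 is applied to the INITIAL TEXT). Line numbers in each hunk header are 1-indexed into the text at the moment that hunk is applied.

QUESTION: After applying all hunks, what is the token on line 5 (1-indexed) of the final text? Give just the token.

Hunk 1: at line 1 remove [rzol,omzi] add [vtskt,kula,qvz] -> 13 lines: hdtez vtskt kula qvz exxqq loqua ull gei wly keoyy ccfd fhr wby
Hunk 2: at line 6 remove [gei,wly,keoyy] add [bno,ztxzp] -> 12 lines: hdtez vtskt kula qvz exxqq loqua ull bno ztxzp ccfd fhr wby
Hunk 3: at line 7 remove [bno,ztxzp] add [fzb,tqyk] -> 12 lines: hdtez vtskt kula qvz exxqq loqua ull fzb tqyk ccfd fhr wby
Hunk 4: at line 7 remove [fzb] add [btmdw,bwxub] -> 13 lines: hdtez vtskt kula qvz exxqq loqua ull btmdw bwxub tqyk ccfd fhr wby
Hunk 5: at line 2 remove [kula,qvz,exxqq] add [tatg,hsy,avsnb] -> 13 lines: hdtez vtskt tatg hsy avsnb loqua ull btmdw bwxub tqyk ccfd fhr wby
Hunk 6: at line 3 remove [avsnb,loqua,ull] add [fuohv,hpsq,aoyek] -> 13 lines: hdtez vtskt tatg hsy fuohv hpsq aoyek btmdw bwxub tqyk ccfd fhr wby
Final line 5: fuohv

Answer: fuohv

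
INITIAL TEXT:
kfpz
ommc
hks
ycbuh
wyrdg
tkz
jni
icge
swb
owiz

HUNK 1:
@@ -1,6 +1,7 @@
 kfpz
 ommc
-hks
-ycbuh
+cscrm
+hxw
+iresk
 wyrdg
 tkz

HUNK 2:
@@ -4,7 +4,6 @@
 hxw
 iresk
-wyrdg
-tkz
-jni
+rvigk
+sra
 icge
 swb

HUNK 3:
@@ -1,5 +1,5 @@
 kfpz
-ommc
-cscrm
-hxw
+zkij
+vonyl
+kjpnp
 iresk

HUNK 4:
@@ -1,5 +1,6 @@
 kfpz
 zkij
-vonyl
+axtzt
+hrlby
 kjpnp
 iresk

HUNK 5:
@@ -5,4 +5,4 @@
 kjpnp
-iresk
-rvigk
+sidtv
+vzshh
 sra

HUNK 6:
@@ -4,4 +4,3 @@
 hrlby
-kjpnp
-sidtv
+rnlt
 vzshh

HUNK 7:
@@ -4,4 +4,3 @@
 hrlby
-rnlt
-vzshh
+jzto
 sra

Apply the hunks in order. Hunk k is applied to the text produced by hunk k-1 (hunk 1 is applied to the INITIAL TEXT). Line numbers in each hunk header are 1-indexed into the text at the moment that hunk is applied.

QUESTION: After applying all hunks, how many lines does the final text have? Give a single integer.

Answer: 9

Derivation:
Hunk 1: at line 1 remove [hks,ycbuh] add [cscrm,hxw,iresk] -> 11 lines: kfpz ommc cscrm hxw iresk wyrdg tkz jni icge swb owiz
Hunk 2: at line 4 remove [wyrdg,tkz,jni] add [rvigk,sra] -> 10 lines: kfpz ommc cscrm hxw iresk rvigk sra icge swb owiz
Hunk 3: at line 1 remove [ommc,cscrm,hxw] add [zkij,vonyl,kjpnp] -> 10 lines: kfpz zkij vonyl kjpnp iresk rvigk sra icge swb owiz
Hunk 4: at line 1 remove [vonyl] add [axtzt,hrlby] -> 11 lines: kfpz zkij axtzt hrlby kjpnp iresk rvigk sra icge swb owiz
Hunk 5: at line 5 remove [iresk,rvigk] add [sidtv,vzshh] -> 11 lines: kfpz zkij axtzt hrlby kjpnp sidtv vzshh sra icge swb owiz
Hunk 6: at line 4 remove [kjpnp,sidtv] add [rnlt] -> 10 lines: kfpz zkij axtzt hrlby rnlt vzshh sra icge swb owiz
Hunk 7: at line 4 remove [rnlt,vzshh] add [jzto] -> 9 lines: kfpz zkij axtzt hrlby jzto sra icge swb owiz
Final line count: 9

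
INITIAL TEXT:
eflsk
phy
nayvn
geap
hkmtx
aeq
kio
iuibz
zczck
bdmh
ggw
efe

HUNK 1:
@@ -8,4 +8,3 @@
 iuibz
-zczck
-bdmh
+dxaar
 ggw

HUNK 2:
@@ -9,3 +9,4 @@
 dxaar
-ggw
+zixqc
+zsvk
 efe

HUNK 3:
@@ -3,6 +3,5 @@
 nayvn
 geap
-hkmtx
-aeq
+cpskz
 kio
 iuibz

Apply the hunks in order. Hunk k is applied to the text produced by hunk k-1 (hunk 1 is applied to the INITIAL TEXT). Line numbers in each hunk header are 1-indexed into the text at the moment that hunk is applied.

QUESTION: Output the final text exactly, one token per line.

Hunk 1: at line 8 remove [zczck,bdmh] add [dxaar] -> 11 lines: eflsk phy nayvn geap hkmtx aeq kio iuibz dxaar ggw efe
Hunk 2: at line 9 remove [ggw] add [zixqc,zsvk] -> 12 lines: eflsk phy nayvn geap hkmtx aeq kio iuibz dxaar zixqc zsvk efe
Hunk 3: at line 3 remove [hkmtx,aeq] add [cpskz] -> 11 lines: eflsk phy nayvn geap cpskz kio iuibz dxaar zixqc zsvk efe

Answer: eflsk
phy
nayvn
geap
cpskz
kio
iuibz
dxaar
zixqc
zsvk
efe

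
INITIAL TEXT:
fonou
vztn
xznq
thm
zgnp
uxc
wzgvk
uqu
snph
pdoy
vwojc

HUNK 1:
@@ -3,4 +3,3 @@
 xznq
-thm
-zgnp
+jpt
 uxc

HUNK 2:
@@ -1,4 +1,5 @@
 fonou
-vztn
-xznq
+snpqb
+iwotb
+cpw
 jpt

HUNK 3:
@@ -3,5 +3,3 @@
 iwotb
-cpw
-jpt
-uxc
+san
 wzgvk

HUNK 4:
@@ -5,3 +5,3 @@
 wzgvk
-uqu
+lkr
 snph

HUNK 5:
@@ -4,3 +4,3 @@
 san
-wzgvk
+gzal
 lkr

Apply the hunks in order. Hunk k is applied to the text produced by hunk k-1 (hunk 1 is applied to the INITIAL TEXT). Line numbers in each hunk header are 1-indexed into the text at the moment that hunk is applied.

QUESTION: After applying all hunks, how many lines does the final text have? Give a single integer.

Hunk 1: at line 3 remove [thm,zgnp] add [jpt] -> 10 lines: fonou vztn xznq jpt uxc wzgvk uqu snph pdoy vwojc
Hunk 2: at line 1 remove [vztn,xznq] add [snpqb,iwotb,cpw] -> 11 lines: fonou snpqb iwotb cpw jpt uxc wzgvk uqu snph pdoy vwojc
Hunk 3: at line 3 remove [cpw,jpt,uxc] add [san] -> 9 lines: fonou snpqb iwotb san wzgvk uqu snph pdoy vwojc
Hunk 4: at line 5 remove [uqu] add [lkr] -> 9 lines: fonou snpqb iwotb san wzgvk lkr snph pdoy vwojc
Hunk 5: at line 4 remove [wzgvk] add [gzal] -> 9 lines: fonou snpqb iwotb san gzal lkr snph pdoy vwojc
Final line count: 9

Answer: 9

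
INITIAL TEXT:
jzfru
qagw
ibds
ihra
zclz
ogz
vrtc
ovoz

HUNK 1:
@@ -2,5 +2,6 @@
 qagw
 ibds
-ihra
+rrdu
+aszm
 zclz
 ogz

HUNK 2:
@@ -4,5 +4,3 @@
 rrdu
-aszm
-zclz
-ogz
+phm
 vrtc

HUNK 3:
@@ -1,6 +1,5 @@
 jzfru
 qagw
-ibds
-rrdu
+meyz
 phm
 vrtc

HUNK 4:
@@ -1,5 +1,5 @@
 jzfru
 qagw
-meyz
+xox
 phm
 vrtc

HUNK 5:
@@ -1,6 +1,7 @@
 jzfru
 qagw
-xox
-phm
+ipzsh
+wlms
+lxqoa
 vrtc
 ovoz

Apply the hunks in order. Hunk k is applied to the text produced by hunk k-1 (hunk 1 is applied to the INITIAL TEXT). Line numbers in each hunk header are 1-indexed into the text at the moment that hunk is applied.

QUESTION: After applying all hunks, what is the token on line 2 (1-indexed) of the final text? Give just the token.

Hunk 1: at line 2 remove [ihra] add [rrdu,aszm] -> 9 lines: jzfru qagw ibds rrdu aszm zclz ogz vrtc ovoz
Hunk 2: at line 4 remove [aszm,zclz,ogz] add [phm] -> 7 lines: jzfru qagw ibds rrdu phm vrtc ovoz
Hunk 3: at line 1 remove [ibds,rrdu] add [meyz] -> 6 lines: jzfru qagw meyz phm vrtc ovoz
Hunk 4: at line 1 remove [meyz] add [xox] -> 6 lines: jzfru qagw xox phm vrtc ovoz
Hunk 5: at line 1 remove [xox,phm] add [ipzsh,wlms,lxqoa] -> 7 lines: jzfru qagw ipzsh wlms lxqoa vrtc ovoz
Final line 2: qagw

Answer: qagw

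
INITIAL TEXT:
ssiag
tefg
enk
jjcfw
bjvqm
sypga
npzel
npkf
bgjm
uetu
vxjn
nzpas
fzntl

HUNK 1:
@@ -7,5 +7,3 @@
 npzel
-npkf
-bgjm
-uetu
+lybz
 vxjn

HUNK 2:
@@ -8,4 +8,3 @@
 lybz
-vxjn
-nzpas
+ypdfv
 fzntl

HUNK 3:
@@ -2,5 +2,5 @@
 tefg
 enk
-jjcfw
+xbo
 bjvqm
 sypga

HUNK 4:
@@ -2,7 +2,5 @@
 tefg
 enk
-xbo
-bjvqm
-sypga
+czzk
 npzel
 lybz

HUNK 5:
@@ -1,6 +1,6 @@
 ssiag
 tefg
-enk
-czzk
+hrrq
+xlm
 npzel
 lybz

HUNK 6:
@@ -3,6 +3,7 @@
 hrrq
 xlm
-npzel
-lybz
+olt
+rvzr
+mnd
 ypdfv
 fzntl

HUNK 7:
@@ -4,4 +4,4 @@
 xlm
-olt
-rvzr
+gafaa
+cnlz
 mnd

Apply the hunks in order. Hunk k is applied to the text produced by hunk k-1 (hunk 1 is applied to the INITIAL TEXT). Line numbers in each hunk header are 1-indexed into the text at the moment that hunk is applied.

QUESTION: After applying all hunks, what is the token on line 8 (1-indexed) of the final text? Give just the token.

Hunk 1: at line 7 remove [npkf,bgjm,uetu] add [lybz] -> 11 lines: ssiag tefg enk jjcfw bjvqm sypga npzel lybz vxjn nzpas fzntl
Hunk 2: at line 8 remove [vxjn,nzpas] add [ypdfv] -> 10 lines: ssiag tefg enk jjcfw bjvqm sypga npzel lybz ypdfv fzntl
Hunk 3: at line 2 remove [jjcfw] add [xbo] -> 10 lines: ssiag tefg enk xbo bjvqm sypga npzel lybz ypdfv fzntl
Hunk 4: at line 2 remove [xbo,bjvqm,sypga] add [czzk] -> 8 lines: ssiag tefg enk czzk npzel lybz ypdfv fzntl
Hunk 5: at line 1 remove [enk,czzk] add [hrrq,xlm] -> 8 lines: ssiag tefg hrrq xlm npzel lybz ypdfv fzntl
Hunk 6: at line 3 remove [npzel,lybz] add [olt,rvzr,mnd] -> 9 lines: ssiag tefg hrrq xlm olt rvzr mnd ypdfv fzntl
Hunk 7: at line 4 remove [olt,rvzr] add [gafaa,cnlz] -> 9 lines: ssiag tefg hrrq xlm gafaa cnlz mnd ypdfv fzntl
Final line 8: ypdfv

Answer: ypdfv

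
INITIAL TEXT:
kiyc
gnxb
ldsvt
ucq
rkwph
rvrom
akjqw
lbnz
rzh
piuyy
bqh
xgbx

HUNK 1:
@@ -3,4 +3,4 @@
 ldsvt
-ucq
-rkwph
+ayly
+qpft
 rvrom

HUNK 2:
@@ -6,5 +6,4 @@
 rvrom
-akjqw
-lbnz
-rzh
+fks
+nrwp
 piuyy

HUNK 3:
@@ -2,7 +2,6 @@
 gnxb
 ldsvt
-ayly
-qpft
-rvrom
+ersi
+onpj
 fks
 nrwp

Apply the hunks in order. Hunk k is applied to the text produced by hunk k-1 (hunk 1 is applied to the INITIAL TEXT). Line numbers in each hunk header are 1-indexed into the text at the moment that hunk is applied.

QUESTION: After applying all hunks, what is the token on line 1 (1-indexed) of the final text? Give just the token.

Answer: kiyc

Derivation:
Hunk 1: at line 3 remove [ucq,rkwph] add [ayly,qpft] -> 12 lines: kiyc gnxb ldsvt ayly qpft rvrom akjqw lbnz rzh piuyy bqh xgbx
Hunk 2: at line 6 remove [akjqw,lbnz,rzh] add [fks,nrwp] -> 11 lines: kiyc gnxb ldsvt ayly qpft rvrom fks nrwp piuyy bqh xgbx
Hunk 3: at line 2 remove [ayly,qpft,rvrom] add [ersi,onpj] -> 10 lines: kiyc gnxb ldsvt ersi onpj fks nrwp piuyy bqh xgbx
Final line 1: kiyc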